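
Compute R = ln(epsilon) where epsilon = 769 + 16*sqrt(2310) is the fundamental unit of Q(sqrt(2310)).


epsilon = 769 + 16*sqrt(2310)
= 1537.9993
R = ln(1537.9993)
= 7.3382

7.3382


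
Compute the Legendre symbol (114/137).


p = 137 is prime, so compute (114/137) with the reciprocity algorithm (Jacobi-symbol steps: pull out 2s via (2/n), flip via reciprocity, reduce):
  pull out 2: (2/137) = +1  (since 137 mod 8 = 1)
  reciprocity: (57/137) -> +(137/57)
  reduce: (23/57)
  reciprocity: (23/57) -> +(57/23)
  reduce: (11/23)
  reciprocity: (11/23) -> -(23/11)
  reduce: (1/11)
  (1/11) = 1
Product of signs = -1
(114/137) = -1

-1


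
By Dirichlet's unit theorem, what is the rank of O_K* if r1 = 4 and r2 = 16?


By Dirichlet's unit theorem:
rank = r1 + r2 - 1
= 4 + 16 - 1
= 19

19


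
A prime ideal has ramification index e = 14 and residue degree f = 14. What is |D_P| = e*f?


|D_P| = e * f
= 14 * 14
= 196

196


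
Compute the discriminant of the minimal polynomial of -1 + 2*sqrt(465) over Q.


The element -1 + 2*sqrt(465) has minimal polynomial:
x^2 + 2*x - 1859
Discriminant = (2)^2 - 4*(-1859)
= 4 + 7436
= 7440

7440


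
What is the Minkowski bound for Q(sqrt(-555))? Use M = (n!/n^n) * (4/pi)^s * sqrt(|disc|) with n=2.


d = -555, d mod 4 = 1, so disc(K) = d = -555; |disc(K)| = 555
Imaginary quadratic field, so n = 2, s = r2 = 1, r1 = 0
M = (n!/n^n) * (4/pi)^s * sqrt(|disc(K)|) = (2!/2^2) * (4/pi)^1 * sqrt(555)
= 0.5 * 1.273240 * 23.558438
= 14.9978

14.9978


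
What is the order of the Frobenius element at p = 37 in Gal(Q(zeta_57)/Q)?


The Frobenius at p in Gal(Q(zeta_n)/Q) = (Z/nZ)* is the class of p, so its order is ord_57(37), the smallest k >= 1 with 37^k = 1 mod 57.
n = 57 = 3 * 19, phi(57) = 36; the order divides phi(n).
Divisors of 36: 1, 2, 3, 4, 6, 9, 12, 18, 36
Repeated squaring mod 57: 37^1 = 37, 37^2 = 1, 37^4 = 1, 37^8 = 1, 37^16 = 1, 37^32 = 1
Test divisors in increasing order:
  k=1: 37^1 = 37 mod 57
  k=2: 37^2 = 1 mod 57  <- first divisor giving 1
Order = 2

2


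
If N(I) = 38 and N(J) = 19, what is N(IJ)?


N(IJ) = N(I) * N(J)
= 38 * 19
= 722

722


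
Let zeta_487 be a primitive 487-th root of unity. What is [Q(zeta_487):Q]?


The degree equals Euler's totient phi(487).
487 = 487
phi(487) = 486

486


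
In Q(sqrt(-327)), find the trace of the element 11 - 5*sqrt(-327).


Tr(a + b*sqrt(d)) = (a + b*sqrt(d)) + (a - b*sqrt(d)) = 2a
= 2 * (11)
= 22

22


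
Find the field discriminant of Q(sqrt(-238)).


For K = Q(sqrt(d)) with d squarefree: disc(K) = d if d = 1 mod 4, and disc(K) = 4d if d = 2 or 3 mod 4.
Here d = -238, and d mod 4 = 2.
d = 2 mod 4, not 1 (O_K = Z[sqrt(d)]), so disc(K) = 4d = 4 * (-238) = -952

-952


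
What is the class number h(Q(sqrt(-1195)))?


K = Q(sqrt(-1195)). d mod 4 = 1, so D = disc(K) = d = -1195
h(K) equals the number of primitive reduced positive-definite forms (a, b, c) = a*x^2 + b*x*y + c*y^2 with b^2 - 4ac = D,
where reduced means |b| <= a <= c, with b >= 0 whenever |b| = a or a = c, and primitive means gcd(a, b, c) = 1.
Reduced forces 3a^2 <= |D| = 1195, so 1 <= a <= 19; b must have the parity of D, and c = (b^2 - D)/(4a) must be an integer >= a.
Enumerate a = 1..19, b in [-a, a]:
  a=1: (1, 1, 299)  [1]
  a=2..4: none
  a=5: (5, 5, 61)  [1]
  a=6: none
  a=7: (7, -3, 43), (7, 3, 43)  [2]
  a=8..10: none
  a=11: (11, -9, 29), (11, 9, 29)  [2]
  a=12: none
  a=13: (13, -1, 23), (13, 1, 23)  [2]
  a=14..19: none
Total reduced forms: 1 + 1 + 2 + 2 + 2 = 8
h = 8

8


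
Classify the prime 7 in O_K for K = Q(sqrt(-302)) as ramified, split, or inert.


K = Q(sqrt(-302)). Since d mod 4 = 2, disc(K) = -1208.
Check p | disc: -1208 mod 7 = 3.
p does not divide disc. Compute Legendre symbol (d/p):
6^((7-1)/2) mod 7 = -1
(d/p) = -1, so p is inert: (p) stays prime with e=1, f=2, g=1.
Therefore p is inert.

inert


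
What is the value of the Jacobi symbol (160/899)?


Compute (160/899) via quadratic reciprocity:
  pull out 2: (2/899) = -1  (since 899 mod 8 = 3)
  pull out 2: (2/899) = -1  (since 899 mod 8 = 3)
  pull out 2: (2/899) = -1  (since 899 mod 8 = 3)
  pull out 2: (2/899) = -1  (since 899 mod 8 = 3)
  pull out 2: (2/899) = -1  (since 899 mod 8 = 3)
  reciprocity: (5/899) -> +(899/5)
  reduce: (4/5)
  pull out 2: (2/5) = -1  (since 5 mod 8 = 5)
  pull out 2: (2/5) = -1  (since 5 mod 8 = 5)
  (1/5) = 1
Product of signs = -1

-1


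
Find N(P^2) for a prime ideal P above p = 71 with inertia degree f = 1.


N(P^a) = p^(a*f)
= 71^(2*1)
= 71^2
= 5041

5041


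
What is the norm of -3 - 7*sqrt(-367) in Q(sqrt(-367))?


N(a + b*sqrt(d)) = a^2 - d*b^2
= (-3)^2 - (-367)*(-7)^2
= 9 + 17983
= 17992

17992


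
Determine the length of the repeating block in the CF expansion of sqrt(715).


Run the CF algorithm for sqrt(715).
a_0 = floor(sqrt(715)) = 26; set m_0=0, q_0=1.
Recurrence: m' = q*a - m,  q' = (d - m'^2)/q,  a' = floor((a_0 + m')/q').
  step 1: m=26, q=39, a=1
  step 2: m=13, q=14, a=2
  step 3: m=15, q=35, a=1
  step 4: m=20, q=9, a=5
  step 5: m=25, q=10, a=5
  step 6: m=25, q=9, a=5
  step 7: m=20, q=35, a=1
  step 8: m=15, q=14, a=2
  step 9: m=13, q=39, a=1
  step 10: m=26, q=1, a=52
a_10 = 2*a_0 = 52, so the period closes here.
sqrt(715) = [26; 1, 2, 1, 5, 5, 5, 1, 2, 1, 52]
Period length = 10

10


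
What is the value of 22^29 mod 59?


p = 59 is prime and the exponent is (p-1)/2 = 29, so by Euler's criterion 22^29 = (22/59) = +1 or -1 mod 59.
Compute by square-and-multiply:
  29 = 16 + 8 + 4 + 1 (binary 11101)
  Repeated squaring mod 59: 22^1 = 22, 22^2 = 12, 22^4 = 26, 22^8 = 27, 22^16 = 21
  22^29 = 22^16 * 22^8 * 22^4 * 22^1 = 21 * 27 * 26 * 22 mod 59
    21 * 27 = 567 = 36 mod 59
    36 * 26 = 936 = 51 mod 59
    51 * 22 = 1122 = 1 mod 59
  22^29 = 1 mod 59
Result 1: 22 is a quadratic residue mod 59.
22^29 mod 59 = 1

1


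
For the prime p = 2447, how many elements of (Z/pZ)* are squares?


For prime p, the number of non-zero quadratic residues is (p-1)/2.
= (2447-1)/2
= 1223

1223


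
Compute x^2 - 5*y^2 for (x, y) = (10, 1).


x^2 - d*y^2
= 10^2 - 5*1^2
= 100 - 5
= 95

95


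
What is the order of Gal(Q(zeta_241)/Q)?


|Gal(Q(zeta_241)/Q)| = phi(241)
= 240

240


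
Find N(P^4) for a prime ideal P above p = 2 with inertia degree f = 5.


N(P^a) = p^(a*f)
= 2^(4*5)
= 2^20
= 1048576

1048576


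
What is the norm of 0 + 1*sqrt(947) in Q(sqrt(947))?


N(a + b*sqrt(d)) = a^2 - d*b^2
= (0)^2 - (947)*(1)^2
= 0 - 947
= -947

-947


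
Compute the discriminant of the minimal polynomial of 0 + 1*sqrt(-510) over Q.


The element 0 + 1*sqrt(-510) has minimal polynomial:
x^2 + 0*x + 510
Discriminant = (0)^2 - 4*(510)
= 0 - 2040
= -2040

-2040


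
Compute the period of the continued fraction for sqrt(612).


Run the CF algorithm for sqrt(612).
a_0 = floor(sqrt(612)) = 24; set m_0=0, q_0=1.
Recurrence: m' = q*a - m,  q' = (d - m'^2)/q,  a' = floor((a_0 + m')/q').
  step 1: m=24, q=36, a=1
  step 2: m=12, q=13, a=2
  step 3: m=14, q=32, a=1
  step 4: m=18, q=9, a=4
  step 5: m=18, q=32, a=1
  step 6: m=14, q=13, a=2
  step 7: m=12, q=36, a=1
  step 8: m=24, q=1, a=48
a_8 = 2*a_0 = 48, so the period closes here.
sqrt(612) = [24; 1, 2, 1, 4, 1, 2, 1, 48]
Period length = 8

8


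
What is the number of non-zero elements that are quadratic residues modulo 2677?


For prime p, the number of non-zero quadratic residues is (p-1)/2.
= (2677-1)/2
= 1338

1338


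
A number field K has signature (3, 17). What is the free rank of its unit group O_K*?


By Dirichlet's unit theorem:
rank = r1 + r2 - 1
= 3 + 17 - 1
= 19

19


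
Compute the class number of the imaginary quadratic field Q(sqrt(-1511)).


K = Q(sqrt(-1511)). d mod 4 = 1, so D = disc(K) = d = -1511
h(K) equals the number of primitive reduced positive-definite forms (a, b, c) = a*x^2 + b*x*y + c*y^2 with b^2 - 4ac = D,
where reduced means |b| <= a <= c, with b >= 0 whenever |b| = a or a = c, and primitive means gcd(a, b, c) = 1.
Reduced forces 3a^2 <= |D| = 1511, so 1 <= a <= 22; b must have the parity of D, and c = (b^2 - D)/(4a) must be an integer >= a.
Enumerate a = 1..22, b in [-a, a]:
  a=1: (1, 1, 378)  [1]
  a=2: (2, -1, 189), (2, 1, 189)  [2]
  a=3: (3, -1, 126), (3, 1, 126)  [2]
  a=4: (4, -3, 95), (4, 3, 95)  [2]
  a=5: (5, -3, 76), (5, 3, 76)  [2]
  a=6: (6, -5, 64), (6, -1, 63), (6, 1, 63), (6, 5, 64)  [4]
  a=7: (7, -1, 54), (7, 1, 54)  [2]
  a=8: (8, -5, 48), (8, 5, 48)  [2]
  a=9: (9, -1, 42), (9, 1, 42)  [2]
  a=10: (10, -7, 39), (10, -3, 38), (10, 3, 38), (10, 7, 39)  [4]
  a=11: none
  a=12: (12, -11, 34), (12, -5, 32), (12, 5, 32), (12, 11, 34)  [4]
  a=13: (13, -7, 30), (13, 7, 30)  [2]
  a=14: (14, -13, 30), (14, -1, 27), (14, 1, 27), (14, 13, 30)  [4]
  a=15: (15, -13, 28), (15, -7, 26), (15, 7, 26), (15, 13, 28)  [4]
  a=16: (16, -5, 24), (16, 5, 24)  [2]
  a=17: (17, -11, 24), (17, 11, 24)  [2]
  a=18: (18, -17, 25), (18, -1, 21), (18, 1, 21), (18, 17, 25)  [4]
  a=19: (19, -3, 20), (19, 3, 20)  [2]
  a=20: (20, -13, 21), (20, 13, 21)  [2]
  a=21..22: none
Total reduced forms: 1 + 2 + 2 + 2 + 2 + 4 + 2 + 2 + 2 + 4 + 4 + 2 + 4 + 4 + 2 + 2 + 4 + 2 + 2 = 49
h = 49

49


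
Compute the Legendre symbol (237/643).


p = 643 is prime, so compute (237/643) with the reciprocity algorithm (Jacobi-symbol steps: pull out 2s via (2/n), flip via reciprocity, reduce):
  reciprocity: (237/643) -> +(643/237)
  reduce: (169/237)
  reciprocity: (169/237) -> +(237/169)
  reduce: (68/169)
  pull out 2: (2/169) = +1  (since 169 mod 8 = 1)
  pull out 2: (2/169) = +1  (since 169 mod 8 = 1)
  reciprocity: (17/169) -> +(169/17)
  reduce: (16/17)
  pull out 2: (2/17) = +1  (since 17 mod 8 = 1)
  pull out 2: (2/17) = +1  (since 17 mod 8 = 1)
  pull out 2: (2/17) = +1  (since 17 mod 8 = 1)
  pull out 2: (2/17) = +1  (since 17 mod 8 = 1)
  (1/17) = 1
Product of signs = 1
(237/643) = 1

1


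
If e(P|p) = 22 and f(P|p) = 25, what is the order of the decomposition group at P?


|D_P| = e * f
= 22 * 25
= 550

550


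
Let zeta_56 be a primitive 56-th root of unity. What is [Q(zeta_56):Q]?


The degree equals Euler's totient phi(56).
56 = 2^3 * 7
phi(56) = 24

24


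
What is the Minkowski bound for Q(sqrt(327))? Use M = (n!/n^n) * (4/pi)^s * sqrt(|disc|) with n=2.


d = 327, d mod 4 = 3, so disc(K) = 4d = 1308; |disc(K)| = 1308
Real quadratic field, so n = 2, s = r2 = 0, r1 = 2
M = (n!/n^n) * (4/pi)^s * sqrt(|disc(K)|) = (2!/2^2) * (4/pi)^0 * sqrt(1308)
= 0.5 * 1.000000 * 36.166283
= 18.0831

18.0831


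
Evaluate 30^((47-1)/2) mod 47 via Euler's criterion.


p = 47 is prime and the exponent is (p-1)/2 = 23, so by Euler's criterion 30^23 = (30/47) = +1 or -1 mod 47.
Compute by square-and-multiply:
  23 = 16 + 4 + 2 + 1 (binary 10111)
  Repeated squaring mod 47: 30^1 = 30, 30^2 = 7, 30^4 = 2, 30^8 = 4, 30^16 = 16
  30^23 = 30^16 * 30^4 * 30^2 * 30^1 = 16 * 2 * 7 * 30 mod 47
    16 * 2 = 32 = 32 mod 47
    32 * 7 = 224 = 36 mod 47
    36 * 30 = 1080 = 46 mod 47
  30^23 = 46 mod 47
Result 46 = p - 1 = -1 mod 47: 30 is a quadratic non-residue mod 47. As a residue in [0, p-1] the value is 46.
30^23 mod 47 = 46

46


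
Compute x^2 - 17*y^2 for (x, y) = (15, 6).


x^2 - d*y^2
= 15^2 - 17*6^2
= 225 - 612
= -387

-387


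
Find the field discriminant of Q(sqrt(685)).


For K = Q(sqrt(d)) with d squarefree: disc(K) = d if d = 1 mod 4, and disc(K) = 4d if d = 2 or 3 mod 4.
Here d = 685, and d mod 4 = 1.
d = 1 mod 4 (O_K = Z[(1+sqrt(d))/2]), so disc(K) = d = 685

685


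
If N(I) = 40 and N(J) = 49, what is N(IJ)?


N(IJ) = N(I) * N(J)
= 40 * 49
= 1960

1960


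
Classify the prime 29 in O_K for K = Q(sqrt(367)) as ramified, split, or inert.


K = Q(sqrt(367)). Since d mod 4 = 3, disc(K) = 1468.
Check p | disc: 1468 mod 29 = 18.
p does not divide disc. Compute Legendre symbol (d/p):
19^((29-1)/2) mod 29 = -1
(d/p) = -1, so p is inert: (p) stays prime with e=1, f=2, g=1.
Therefore p is inert.

inert


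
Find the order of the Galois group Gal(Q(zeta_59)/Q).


|Gal(Q(zeta_59)/Q)| = phi(59)
= 58

58


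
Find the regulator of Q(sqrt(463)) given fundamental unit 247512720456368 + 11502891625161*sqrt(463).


epsilon = 247512720456368 + 11502891625161*sqrt(463)
= 4.9503e+14
R = ln(4.9503e+14)
= 33.8356

33.8356


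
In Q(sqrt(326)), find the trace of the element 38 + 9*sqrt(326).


Tr(a + b*sqrt(d)) = (a + b*sqrt(d)) + (a - b*sqrt(d)) = 2a
= 2 * (38)
= 76

76


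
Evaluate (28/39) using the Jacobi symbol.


Compute (28/39) via quadratic reciprocity:
  pull out 2: (2/39) = +1  (since 39 mod 8 = 7)
  pull out 2: (2/39) = +1  (since 39 mod 8 = 7)
  reciprocity: (7/39) -> -(39/7)
  reduce: (4/7)
  pull out 2: (2/7) = +1  (since 7 mod 8 = 7)
  pull out 2: (2/7) = +1  (since 7 mod 8 = 7)
  (1/7) = 1
Product of signs = -1

-1


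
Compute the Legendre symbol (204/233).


p = 233 is prime, so compute (204/233) with the reciprocity algorithm (Jacobi-symbol steps: pull out 2s via (2/n), flip via reciprocity, reduce):
  pull out 2: (2/233) = +1  (since 233 mod 8 = 1)
  pull out 2: (2/233) = +1  (since 233 mod 8 = 1)
  reciprocity: (51/233) -> +(233/51)
  reduce: (29/51)
  reciprocity: (29/51) -> +(51/29)
  reduce: (22/29)
  pull out 2: (2/29) = -1  (since 29 mod 8 = 5)
  reciprocity: (11/29) -> +(29/11)
  reduce: (7/11)
  reciprocity: (7/11) -> -(11/7)
  reduce: (4/7)
  pull out 2: (2/7) = +1  (since 7 mod 8 = 7)
  pull out 2: (2/7) = +1  (since 7 mod 8 = 7)
  (1/7) = 1
Product of signs = 1
(204/233) = 1

1


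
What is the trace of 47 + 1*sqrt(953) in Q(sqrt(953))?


Tr(a + b*sqrt(d)) = (a + b*sqrt(d)) + (a - b*sqrt(d)) = 2a
= 2 * (47)
= 94

94


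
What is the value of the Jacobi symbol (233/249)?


Compute (233/249) via quadratic reciprocity:
  reciprocity: (233/249) -> +(249/233)
  reduce: (16/233)
  pull out 2: (2/233) = +1  (since 233 mod 8 = 1)
  pull out 2: (2/233) = +1  (since 233 mod 8 = 1)
  pull out 2: (2/233) = +1  (since 233 mod 8 = 1)
  pull out 2: (2/233) = +1  (since 233 mod 8 = 1)
  (1/233) = 1
Product of signs = 1

1


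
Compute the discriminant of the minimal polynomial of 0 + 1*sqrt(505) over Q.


The element 0 + 1*sqrt(505) has minimal polynomial:
x^2 + 0*x - 505
Discriminant = (0)^2 - 4*(-505)
= 0 + 2020
= 2020

2020


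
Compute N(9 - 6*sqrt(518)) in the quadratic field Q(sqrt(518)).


N(a + b*sqrt(d)) = a^2 - d*b^2
= (9)^2 - (518)*(-6)^2
= 81 - 18648
= -18567

-18567


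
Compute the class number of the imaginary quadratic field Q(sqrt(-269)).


K = Q(sqrt(-269)). d mod 4 = 3, so D = disc(K) = 4d = -1076
h(K) equals the number of primitive reduced positive-definite forms (a, b, c) = a*x^2 + b*x*y + c*y^2 with b^2 - 4ac = D,
where reduced means |b| <= a <= c, with b >= 0 whenever |b| = a or a = c, and primitive means gcd(a, b, c) = 1.
Reduced forces 3a^2 <= |D| = 1076, so 1 <= a <= 18; b must have the parity of D, and c = (b^2 - D)/(4a) must be an integer >= a.
Enumerate a = 1..18, b in [-a, a]:
  a=1: (1, 0, 269)  [1]
  a=2: (2, 2, 135)  [1]
  a=3: (3, -2, 90), (3, 2, 90)  [2]
  a=4: none
  a=5: (5, -2, 54), (5, 2, 54)  [2]
  a=6: (6, -2, 45), (6, 2, 45)  [2]
  a=7: (7, -4, 39), (7, 4, 39)  [2]
  a=8: none
  a=9: (9, -2, 30), (9, 2, 30)  [2]
  a=10: (10, -2, 27), (10, 2, 27)  [2]
  a=11..12: none
  a=13: (13, -4, 21), (13, 4, 21)  [2]
  a=14: (14, -10, 21), (14, 10, 21)  [2]
  a=15: (15, -8, 19), (15, -2, 18), (15, 2, 18), (15, 8, 19)  [4]
  a=16..18: none
Total reduced forms: 1 + 1 + 2 + 2 + 2 + 2 + 2 + 2 + 2 + 2 + 4 = 22
h = 22

22


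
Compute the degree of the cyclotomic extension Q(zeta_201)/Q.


The degree equals Euler's totient phi(201).
201 = 3 * 67
phi(201) = 132

132


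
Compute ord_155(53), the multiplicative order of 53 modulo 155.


We want ord_155(53), the smallest k >= 1 with 53^k = 1 mod 155.
n = 155 = 5 * 31, phi(155) = 120; the order divides phi(n).
Divisors of 120: 1, 2, 3, 4, 5, 6, 8, 10, 12, 15, 20, 24, 30, 40, 60, 120
Repeated squaring mod 155: 53^1 = 53, 53^2 = 19, 53^4 = 51, 53^8 = 121, 53^16 = 71, 53^32 = 81, 53^64 = 51
Test divisors in increasing order:
  k=1: 53^1 = 53 mod 155
  k=2: 53^2 = 19 mod 155
  k=3: 53^3 = 19 * 53 = 77 mod 155
  k=4: 53^4 = 51 mod 155
  k=5: 53^5 = 51 * 53 = 68 mod 155
  k=6: 53^6 = 51 * 19 = 39 mod 155
  k=8: 53^8 = 121 mod 155
  k=10: 53^10 = 121 * 19 = 129 mod 155
  k=12: 53^12 = 121 * 51 = 126 mod 155
  k=15: 53^15 = 121 * 51 * 19 * 53 = 92 mod 155
  k=20: 53^20 = 71 * 51 = 56 mod 155
  k=24: 53^24 = 71 * 121 = 66 mod 155
  k=30: 53^30 = 71 * 121 * 51 * 19 = 94 mod 155
  k=40: 53^40 = 81 * 121 = 36 mod 155
  k=60: 53^60 = 81 * 71 * 121 * 51 = 1 mod 155  <- first divisor giving 1
Order = 60

60


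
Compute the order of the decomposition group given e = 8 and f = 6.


|D_P| = e * f
= 8 * 6
= 48

48


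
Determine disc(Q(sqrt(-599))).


For K = Q(sqrt(d)) with d squarefree: disc(K) = d if d = 1 mod 4, and disc(K) = 4d if d = 2 or 3 mod 4.
Here d = -599, and d mod 4 = 1.
d = 1 mod 4 (O_K = Z[(1+sqrt(d))/2]), so disc(K) = d = -599

-599


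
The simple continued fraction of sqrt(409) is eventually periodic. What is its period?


Run the CF algorithm for sqrt(409).
a_0 = floor(sqrt(409)) = 20; set m_0=0, q_0=1.
Recurrence: m' = q*a - m,  q' = (d - m'^2)/q,  a' = floor((a_0 + m')/q').
  step 1: m=20, q=9, a=4
  step 2: m=16, q=17, a=2
  step 3: m=18, q=5, a=7
  step 4: m=17, q=24, a=1
  step 5: m=7, q=15, a=1
  step 6: m=8, q=23, a=1
  step 7: m=15, q=8, a=4
  step 8: m=17, q=15, a=2
  step 9: m=13, q=16, a=2
  step 10: m=19, q=3, a=13
  step 11: m=20, q=3, a=13
  step 12: m=19, q=16, a=2
  step 13: m=13, q=15, a=2
  step 14: m=17, q=8, a=4
  step 15: m=15, q=23, a=1
  step 16: m=8, q=15, a=1
  step 17: m=7, q=24, a=1
  step 18: m=17, q=5, a=7
  step 19: m=18, q=17, a=2
  step 20: m=16, q=9, a=4
  step 21: m=20, q=1, a=40
a_21 = 2*a_0 = 40, so the period closes here.
sqrt(409) = [20; 4, 2, 7, 1, 1, 1, 4, 2, 2, 13, 13, 2, 2, 4, 1, 1, 1, 7, 2, 4, 40]
Period length = 21

21


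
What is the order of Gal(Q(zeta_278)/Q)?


|Gal(Q(zeta_278)/Q)| = phi(278)
= 138

138


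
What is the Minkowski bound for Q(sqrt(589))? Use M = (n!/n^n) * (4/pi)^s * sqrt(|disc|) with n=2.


d = 589, d mod 4 = 1, so disc(K) = d = 589; |disc(K)| = 589
Real quadratic field, so n = 2, s = r2 = 0, r1 = 2
M = (n!/n^n) * (4/pi)^s * sqrt(|disc(K)|) = (2!/2^2) * (4/pi)^0 * sqrt(589)
= 0.5 * 1.000000 * 24.269322
= 12.1347

12.1347


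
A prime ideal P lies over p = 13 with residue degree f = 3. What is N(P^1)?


N(P^a) = p^(a*f)
= 13^(1*3)
= 13^3
= 2197

2197


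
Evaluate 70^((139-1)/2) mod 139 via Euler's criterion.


p = 139 is prime and the exponent is (p-1)/2 = 69, so by Euler's criterion 70^69 = (70/139) = +1 or -1 mod 139.
Compute by square-and-multiply:
  69 = 64 + 4 + 1 (binary 1000101)
  Repeated squaring mod 139: 70^1 = 70, 70^2 = 35, 70^4 = 113, 70^8 = 120, 70^16 = 83, 70^32 = 78, 70^64 = 107
  70^69 = 70^64 * 70^4 * 70^1 = 107 * 113 * 70 mod 139
    107 * 113 = 12091 = 137 mod 139
    137 * 70 = 9590 = 138 mod 139
  70^69 = 138 mod 139
Result 138 = p - 1 = -1 mod 139: 70 is a quadratic non-residue mod 139. As a residue in [0, p-1] the value is 138.
70^69 mod 139 = 138

138


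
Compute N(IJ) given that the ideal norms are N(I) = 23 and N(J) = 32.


N(IJ) = N(I) * N(J)
= 23 * 32
= 736

736


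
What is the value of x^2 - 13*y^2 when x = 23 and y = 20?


x^2 - d*y^2
= 23^2 - 13*20^2
= 529 - 5200
= -4671

-4671


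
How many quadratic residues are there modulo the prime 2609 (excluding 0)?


For prime p, the number of non-zero quadratic residues is (p-1)/2.
= (2609-1)/2
= 1304

1304


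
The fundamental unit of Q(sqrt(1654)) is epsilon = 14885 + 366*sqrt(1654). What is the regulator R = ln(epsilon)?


epsilon = 14885 + 366*sqrt(1654)
= 29770.0000
R = ln(29770.0000)
= 10.3013

10.3013


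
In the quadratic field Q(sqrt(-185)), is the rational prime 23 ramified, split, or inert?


K = Q(sqrt(-185)). Since d mod 4 = 3, disc(K) = -740.
Check p | disc: -740 mod 23 = 19.
p does not divide disc. Compute Legendre symbol (d/p):
22^((23-1)/2) mod 23 = -1
(d/p) = -1, so p is inert: (p) stays prime with e=1, f=2, g=1.
Therefore p is inert.

inert


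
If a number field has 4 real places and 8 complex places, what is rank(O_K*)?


By Dirichlet's unit theorem:
rank = r1 + r2 - 1
= 4 + 8 - 1
= 11

11


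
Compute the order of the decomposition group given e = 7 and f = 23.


|D_P| = e * f
= 7 * 23
= 161

161


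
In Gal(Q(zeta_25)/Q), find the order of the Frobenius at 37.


The Frobenius at p in Gal(Q(zeta_n)/Q) = (Z/nZ)* is the class of p, so its order is ord_25(37), the smallest k >= 1 with 37^k = 1 mod 25.
n = 25 = 5^2, phi(25) = 20; the order divides phi(n).
Divisors of 20: 1, 2, 4, 5, 10, 20
Repeated squaring mod 25: 37^1 = 12, 37^2 = 19, 37^4 = 11, 37^8 = 21, 37^16 = 16
Test divisors in increasing order:
  k=1: 37^1 = 12 mod 25
  k=2: 37^2 = 19 mod 25
  k=4: 37^4 = 11 mod 25
  k=5: 37^5 = 11 * 12 = 7 mod 25
  k=10: 37^10 = 21 * 19 = 24 mod 25
  k=20: 37^20 = 16 * 11 = 1 mod 25  <- first divisor giving 1
Order = 20

20


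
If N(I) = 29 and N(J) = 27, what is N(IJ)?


N(IJ) = N(I) * N(J)
= 29 * 27
= 783

783


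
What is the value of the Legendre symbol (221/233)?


p = 233 is prime, so compute (221/233) with the reciprocity algorithm (Jacobi-symbol steps: pull out 2s via (2/n), flip via reciprocity, reduce):
  reciprocity: (221/233) -> +(233/221)
  reduce: (12/221)
  pull out 2: (2/221) = -1  (since 221 mod 8 = 5)
  pull out 2: (2/221) = -1  (since 221 mod 8 = 5)
  reciprocity: (3/221) -> +(221/3)
  reduce: (2/3)
  pull out 2: (2/3) = -1  (since 3 mod 8 = 3)
  (1/3) = 1
Product of signs = -1
(221/233) = -1

-1


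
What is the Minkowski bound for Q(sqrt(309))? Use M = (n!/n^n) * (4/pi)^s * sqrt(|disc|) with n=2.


d = 309, d mod 4 = 1, so disc(K) = d = 309; |disc(K)| = 309
Real quadratic field, so n = 2, s = r2 = 0, r1 = 2
M = (n!/n^n) * (4/pi)^s * sqrt(|disc(K)|) = (2!/2^2) * (4/pi)^0 * sqrt(309)
= 0.5 * 1.000000 * 17.578396
= 8.7892

8.7892


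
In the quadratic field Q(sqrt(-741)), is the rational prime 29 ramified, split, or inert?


K = Q(sqrt(-741)). Since d mod 4 = 3, disc(K) = -2964.
Check p | disc: -2964 mod 29 = 23.
p does not divide disc. Compute Legendre symbol (d/p):
13^((29-1)/2) mod 29 = 1
(d/p) = 1, so p splits: (p) = P*P' with e=1, f=1, g=2.
Therefore p is split.

split


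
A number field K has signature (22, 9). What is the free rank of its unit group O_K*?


By Dirichlet's unit theorem:
rank = r1 + r2 - 1
= 22 + 9 - 1
= 30

30


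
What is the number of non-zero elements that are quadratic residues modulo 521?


For prime p, the number of non-zero quadratic residues is (p-1)/2.
= (521-1)/2
= 260

260


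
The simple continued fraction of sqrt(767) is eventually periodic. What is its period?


Run the CF algorithm for sqrt(767).
a_0 = floor(sqrt(767)) = 27; set m_0=0, q_0=1.
Recurrence: m' = q*a - m,  q' = (d - m'^2)/q,  a' = floor((a_0 + m')/q').
  step 1: m=27, q=38, a=1
  step 2: m=11, q=17, a=2
  step 3: m=23, q=14, a=3
  step 4: m=19, q=29, a=1
  step 5: m=10, q=23, a=1
  step 6: m=13, q=26, a=1
  step 7: m=13, q=23, a=1
  step 8: m=10, q=29, a=1
  step 9: m=19, q=14, a=3
  step 10: m=23, q=17, a=2
  step 11: m=11, q=38, a=1
  step 12: m=27, q=1, a=54
a_12 = 2*a_0 = 54, so the period closes here.
sqrt(767) = [27; 1, 2, 3, 1, 1, 1, 1, 1, 3, 2, 1, 54]
Period length = 12

12


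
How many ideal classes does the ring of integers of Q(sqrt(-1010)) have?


K = Q(sqrt(-1010)). d mod 4 = 2, so D = disc(K) = 4d = -4040
h(K) equals the number of primitive reduced positive-definite forms (a, b, c) = a*x^2 + b*x*y + c*y^2 with b^2 - 4ac = D,
where reduced means |b| <= a <= c, with b >= 0 whenever |b| = a or a = c, and primitive means gcd(a, b, c) = 1.
Reduced forces 3a^2 <= |D| = 4040, so 1 <= a <= 36; b must have the parity of D, and c = (b^2 - D)/(4a) must be an integer >= a.
Enumerate a = 1..36, b in [-a, a]:
  a=1: (1, 0, 1010)  [1]
  a=2: (2, 0, 505)  [1]
  a=3: (3, -2, 337), (3, 2, 337)  [2]
  a=4: none
  a=5: (5, 0, 202)  [1]
  a=6: (6, -4, 169), (6, 4, 169)  [2]
  a=7..8: none
  a=9: (9, -8, 114), (9, 8, 114)  [2]
  a=10: (10, 0, 101)  [1]
  a=11..12: none
  a=13: (13, -4, 78), (13, 4, 78)  [2]
  a=14: none
  a=15: (15, -10, 69), (15, 10, 69)  [2]
  a=16..17: none
  a=18: (18, -8, 57), (18, 8, 57)  [2]
  a=19: (19, -8, 54), (19, 8, 54)  [2]
  a=20..22: none
  a=23: (23, -10, 45), (23, 10, 45)  [2]
  a=24..25: none
  a=26: (26, -4, 39), (26, 4, 39)  [2]
  a=27: (27, -8, 38), (27, 8, 38)  [2]
  a=28: none
  a=29: (29, -22, 39), (29, 22, 39)  [2]
  a=30: (30, -20, 37), (30, 20, 37)  [2]
  a=31..36: none
Total reduced forms: 1 + 1 + 2 + 1 + 2 + 2 + 1 + 2 + 2 + 2 + 2 + 2 + 2 + 2 + 2 + 2 = 28
h = 28

28


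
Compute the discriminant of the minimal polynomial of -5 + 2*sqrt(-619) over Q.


The element -5 + 2*sqrt(-619) has minimal polynomial:
x^2 + 10*x + 2501
Discriminant = (10)^2 - 4*(2501)
= 100 - 10004
= -9904

-9904


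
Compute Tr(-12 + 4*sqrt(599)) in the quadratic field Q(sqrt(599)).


Tr(a + b*sqrt(d)) = (a + b*sqrt(d)) + (a - b*sqrt(d)) = 2a
= 2 * (-12)
= -24

-24


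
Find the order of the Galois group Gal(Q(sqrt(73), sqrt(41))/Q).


The 2 square roots of distinct primes are multiplicatively independent over Q,
so [K:Q] = 2^2 and Gal(K/Q) is isomorphic to (Z/2Z)^2.
|Gal| = 2^2 = 4

4


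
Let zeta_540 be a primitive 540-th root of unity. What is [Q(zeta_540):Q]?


The degree equals Euler's totient phi(540).
540 = 2^2 * 3^3 * 5
phi(540) = 144

144


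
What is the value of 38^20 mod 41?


p = 41 is prime and the exponent is (p-1)/2 = 20, so by Euler's criterion 38^20 = (38/41) = +1 or -1 mod 41.
Compute by square-and-multiply:
  20 = 16 + 4 (binary 10100)
  Repeated squaring mod 41: 38^1 = 38, 38^2 = 9, 38^4 = 40, 38^8 = 1, 38^16 = 1
  38^20 = 38^16 * 38^4 = 1 * 40 mod 41
    1 * 40 = 40 = 40 mod 41
  38^20 = 40 mod 41
Result 40 = p - 1 = -1 mod 41: 38 is a quadratic non-residue mod 41. As a residue in [0, p-1] the value is 40.
38^20 mod 41 = 40

40


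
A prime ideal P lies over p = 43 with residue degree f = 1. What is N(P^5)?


N(P^a) = p^(a*f)
= 43^(5*1)
= 43^5
= 147008443

147008443


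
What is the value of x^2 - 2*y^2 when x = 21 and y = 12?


x^2 - d*y^2
= 21^2 - 2*12^2
= 441 - 288
= 153

153


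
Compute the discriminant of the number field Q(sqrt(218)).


For K = Q(sqrt(d)) with d squarefree: disc(K) = d if d = 1 mod 4, and disc(K) = 4d if d = 2 or 3 mod 4.
Here d = 218, and d mod 4 = 2.
d = 2 mod 4, not 1 (O_K = Z[sqrt(d)]), so disc(K) = 4d = 4 * (218) = 872

872


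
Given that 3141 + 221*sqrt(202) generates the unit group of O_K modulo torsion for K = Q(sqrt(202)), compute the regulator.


epsilon = 3141 + 221*sqrt(202)
= 6282.0002
R = ln(6282.0002)
= 8.7454

8.7454


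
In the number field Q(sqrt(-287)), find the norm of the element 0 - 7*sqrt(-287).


N(a + b*sqrt(d)) = a^2 - d*b^2
= (0)^2 - (-287)*(-7)^2
= 0 + 14063
= 14063

14063


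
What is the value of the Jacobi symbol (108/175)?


Compute (108/175) via quadratic reciprocity:
  pull out 2: (2/175) = +1  (since 175 mod 8 = 7)
  pull out 2: (2/175) = +1  (since 175 mod 8 = 7)
  reciprocity: (27/175) -> -(175/27)
  reduce: (13/27)
  reciprocity: (13/27) -> +(27/13)
  reduce: (1/13)
  (1/13) = 1
Product of signs = -1

-1


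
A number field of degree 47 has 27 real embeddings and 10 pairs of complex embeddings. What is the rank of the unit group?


By Dirichlet's unit theorem:
rank = r1 + r2 - 1
= 27 + 10 - 1
= 36

36


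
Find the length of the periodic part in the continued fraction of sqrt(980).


Run the CF algorithm for sqrt(980).
a_0 = floor(sqrt(980)) = 31; set m_0=0, q_0=1.
Recurrence: m' = q*a - m,  q' = (d - m'^2)/q,  a' = floor((a_0 + m')/q').
  step 1: m=31, q=19, a=3
  step 2: m=26, q=16, a=3
  step 3: m=22, q=31, a=1
  step 4: m=9, q=29, a=1
  step 5: m=20, q=20, a=2
  step 6: m=20, q=29, a=1
  step 7: m=9, q=31, a=1
  step 8: m=22, q=16, a=3
  step 9: m=26, q=19, a=3
  step 10: m=31, q=1, a=62
a_10 = 2*a_0 = 62, so the period closes here.
sqrt(980) = [31; 3, 3, 1, 1, 2, 1, 1, 3, 3, 62]
Period length = 10

10


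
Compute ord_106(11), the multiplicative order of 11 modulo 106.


We want ord_106(11), the smallest k >= 1 with 11^k = 1 mod 106.
n = 106 = 2 * 53, phi(106) = 52; the order divides phi(n).
Divisors of 52: 1, 2, 4, 13, 26, 52
Repeated squaring mod 106: 11^1 = 11, 11^2 = 15, 11^4 = 13, 11^8 = 63, 11^16 = 47, 11^32 = 89
Test divisors in increasing order:
  k=1: 11^1 = 11 mod 106
  k=2: 11^2 = 15 mod 106
  k=4: 11^4 = 13 mod 106
  k=13: 11^13 = 63 * 13 * 11 = 105 mod 106
  k=26: 11^26 = 47 * 63 * 15 = 1 mod 106  <- first divisor giving 1
Order = 26

26


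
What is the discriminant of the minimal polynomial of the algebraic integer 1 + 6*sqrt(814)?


The element 1 + 6*sqrt(814) has minimal polynomial:
x^2 - 2*x - 29303
Discriminant = (-2)^2 - 4*(-29303)
= 4 + 117212
= 117216

117216


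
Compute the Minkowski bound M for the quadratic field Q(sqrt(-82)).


d = -82, d mod 4 = 2, so disc(K) = 4d = -328; |disc(K)| = 328
Imaginary quadratic field, so n = 2, s = r2 = 1, r1 = 0
M = (n!/n^n) * (4/pi)^s * sqrt(|disc(K)|) = (2!/2^2) * (4/pi)^1 * sqrt(328)
= 0.5 * 1.273240 * 18.110770
= 11.5297

11.5297


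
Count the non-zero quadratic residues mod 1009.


For prime p, the number of non-zero quadratic residues is (p-1)/2.
= (1009-1)/2
= 504

504


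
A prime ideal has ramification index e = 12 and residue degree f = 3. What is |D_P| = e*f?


|D_P| = e * f
= 12 * 3
= 36

36


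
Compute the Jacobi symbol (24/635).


Compute (24/635) via quadratic reciprocity:
  pull out 2: (2/635) = -1  (since 635 mod 8 = 3)
  pull out 2: (2/635) = -1  (since 635 mod 8 = 3)
  pull out 2: (2/635) = -1  (since 635 mod 8 = 3)
  reciprocity: (3/635) -> -(635/3)
  reduce: (2/3)
  pull out 2: (2/3) = -1  (since 3 mod 8 = 3)
  (1/3) = 1
Product of signs = -1

-1


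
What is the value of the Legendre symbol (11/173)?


p = 173 is prime, so compute (11/173) with the reciprocity algorithm (Jacobi-symbol steps: pull out 2s via (2/n), flip via reciprocity, reduce):
  reciprocity: (11/173) -> +(173/11)
  reduce: (8/11)
  pull out 2: (2/11) = -1  (since 11 mod 8 = 3)
  pull out 2: (2/11) = -1  (since 11 mod 8 = 3)
  pull out 2: (2/11) = -1  (since 11 mod 8 = 3)
  (1/11) = 1
Product of signs = -1
(11/173) = -1

-1


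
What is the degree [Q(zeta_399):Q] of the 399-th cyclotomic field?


The degree equals Euler's totient phi(399).
399 = 3 * 7 * 19
phi(399) = 216

216


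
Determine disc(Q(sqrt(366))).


For K = Q(sqrt(d)) with d squarefree: disc(K) = d if d = 1 mod 4, and disc(K) = 4d if d = 2 or 3 mod 4.
Here d = 366, and d mod 4 = 2.
d = 2 mod 4, not 1 (O_K = Z[sqrt(d)]), so disc(K) = 4d = 4 * (366) = 1464

1464


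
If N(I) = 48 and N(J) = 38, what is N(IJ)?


N(IJ) = N(I) * N(J)
= 48 * 38
= 1824

1824


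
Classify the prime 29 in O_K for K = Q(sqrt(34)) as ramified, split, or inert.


K = Q(sqrt(34)). Since d mod 4 = 2, disc(K) = 136.
Check p | disc: 136 mod 29 = 20.
p does not divide disc. Compute Legendre symbol (d/p):
5^((29-1)/2) mod 29 = 1
(d/p) = 1, so p splits: (p) = P*P' with e=1, f=1, g=2.
Therefore p is split.

split


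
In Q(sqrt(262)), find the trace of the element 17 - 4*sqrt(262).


Tr(a + b*sqrt(d)) = (a + b*sqrt(d)) + (a - b*sqrt(d)) = 2a
= 2 * (17)
= 34

34


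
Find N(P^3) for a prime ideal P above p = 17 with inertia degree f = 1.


N(P^a) = p^(a*f)
= 17^(3*1)
= 17^3
= 4913

4913


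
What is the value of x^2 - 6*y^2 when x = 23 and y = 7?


x^2 - d*y^2
= 23^2 - 6*7^2
= 529 - 294
= 235

235


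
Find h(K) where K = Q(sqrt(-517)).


K = Q(sqrt(-517)). d mod 4 = 3, so D = disc(K) = 4d = -2068
h(K) equals the number of primitive reduced positive-definite forms (a, b, c) = a*x^2 + b*x*y + c*y^2 with b^2 - 4ac = D,
where reduced means |b| <= a <= c, with b >= 0 whenever |b| = a or a = c, and primitive means gcd(a, b, c) = 1.
Reduced forces 3a^2 <= |D| = 2068, so 1 <= a <= 26; b must have the parity of D, and c = (b^2 - D)/(4a) must be an integer >= a.
Enumerate a = 1..26, b in [-a, a]:
  a=1: (1, 0, 517)  [1]
  a=2: (2, 2, 259)  [1]
  a=3..6: none
  a=7: (7, -2, 74), (7, 2, 74)  [2]
  a=8..10: none
  a=11: (11, 0, 47)  [1]
  a=12: none
  a=13: (13, -8, 41), (13, 8, 41)  [2]
  a=14: (14, -2, 37), (14, 2, 37)  [2]
  a=15..21: none
  a=22: (22, 22, 29)  [1]
  a=23: (23, -18, 26), (23, 18, 26)  [2]
  a=24..26: none
Total reduced forms: 1 + 1 + 2 + 1 + 2 + 2 + 1 + 2 = 12
h = 12

12


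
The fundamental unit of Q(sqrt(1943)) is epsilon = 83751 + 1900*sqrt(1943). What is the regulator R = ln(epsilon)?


epsilon = 83751 + 1900*sqrt(1943)
= 167502.0000
R = ln(167502.0000)
= 12.0288

12.0288


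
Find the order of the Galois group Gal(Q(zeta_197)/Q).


|Gal(Q(zeta_197)/Q)| = phi(197)
= 196

196


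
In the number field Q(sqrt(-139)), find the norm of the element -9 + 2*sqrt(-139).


N(a + b*sqrt(d)) = a^2 - d*b^2
= (-9)^2 - (-139)*(2)^2
= 81 + 556
= 637

637


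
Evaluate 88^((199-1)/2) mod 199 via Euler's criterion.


p = 199 is prime and the exponent is (p-1)/2 = 99, so by Euler's criterion 88^99 = (88/199) = +1 or -1 mod 199.
Compute by square-and-multiply:
  99 = 64 + 32 + 2 + 1 (binary 1100011)
  Repeated squaring mod 199: 88^1 = 88, 88^2 = 182, 88^4 = 90, 88^8 = 140, 88^16 = 98, 88^32 = 52, 88^64 = 117
  88^99 = 88^64 * 88^32 * 88^2 * 88^1 = 117 * 52 * 182 * 88 mod 199
    117 * 52 = 6084 = 114 mod 199
    114 * 182 = 20748 = 52 mod 199
    52 * 88 = 4576 = 198 mod 199
  88^99 = 198 mod 199
Result 198 = p - 1 = -1 mod 199: 88 is a quadratic non-residue mod 199. As a residue in [0, p-1] the value is 198.
88^99 mod 199 = 198

198


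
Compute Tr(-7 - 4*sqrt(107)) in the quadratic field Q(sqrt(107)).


Tr(a + b*sqrt(d)) = (a + b*sqrt(d)) + (a - b*sqrt(d)) = 2a
= 2 * (-7)
= -14

-14


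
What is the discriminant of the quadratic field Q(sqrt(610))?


For K = Q(sqrt(d)) with d squarefree: disc(K) = d if d = 1 mod 4, and disc(K) = 4d if d = 2 or 3 mod 4.
Here d = 610, and d mod 4 = 2.
d = 2 mod 4, not 1 (O_K = Z[sqrt(d)]), so disc(K) = 4d = 4 * (610) = 2440

2440


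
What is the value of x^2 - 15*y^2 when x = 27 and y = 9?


x^2 - d*y^2
= 27^2 - 15*9^2
= 729 - 1215
= -486

-486


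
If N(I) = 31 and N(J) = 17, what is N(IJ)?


N(IJ) = N(I) * N(J)
= 31 * 17
= 527

527


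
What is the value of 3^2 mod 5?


p = 5 is prime and the exponent is (p-1)/2 = 2, so by Euler's criterion 3^2 = (3/5) = +1 or -1 mod 5.
Compute by square-and-multiply:
  2 = 2 (binary 10)
  Repeated squaring mod 5: 3^1 = 3, 3^2 = 4
  3^2 = 4 mod 5
Result 4 = p - 1 = -1 mod 5: 3 is a quadratic non-residue mod 5. As a residue in [0, p-1] the value is 4.
3^2 mod 5 = 4

4


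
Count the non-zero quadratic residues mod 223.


For prime p, the number of non-zero quadratic residues is (p-1)/2.
= (223-1)/2
= 111

111


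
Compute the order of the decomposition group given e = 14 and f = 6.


|D_P| = e * f
= 14 * 6
= 84

84


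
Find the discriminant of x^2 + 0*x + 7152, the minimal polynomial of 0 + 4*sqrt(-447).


The element 0 + 4*sqrt(-447) has minimal polynomial:
x^2 + 0*x + 7152
Discriminant = (0)^2 - 4*(7152)
= 0 - 28608
= -28608

-28608


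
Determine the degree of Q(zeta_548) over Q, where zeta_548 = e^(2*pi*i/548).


The degree equals Euler's totient phi(548).
548 = 2^2 * 137
phi(548) = 272

272


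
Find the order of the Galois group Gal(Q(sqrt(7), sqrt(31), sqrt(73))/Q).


The 3 square roots of distinct primes are multiplicatively independent over Q,
so [K:Q] = 2^3 and Gal(K/Q) is isomorphic to (Z/2Z)^3.
|Gal| = 2^3 = 8

8


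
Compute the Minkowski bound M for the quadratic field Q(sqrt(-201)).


d = -201, d mod 4 = 3, so disc(K) = 4d = -804; |disc(K)| = 804
Imaginary quadratic field, so n = 2, s = r2 = 1, r1 = 0
M = (n!/n^n) * (4/pi)^s * sqrt(|disc(K)|) = (2!/2^2) * (4/pi)^1 * sqrt(804)
= 0.5 * 1.273240 * 28.354894
= 18.0513

18.0513


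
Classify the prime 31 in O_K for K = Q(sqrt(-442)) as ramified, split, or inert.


K = Q(sqrt(-442)). Since d mod 4 = 2, disc(K) = -1768.
Check p | disc: -1768 mod 31 = 30.
p does not divide disc. Compute Legendre symbol (d/p):
23^((31-1)/2) mod 31 = -1
(d/p) = -1, so p is inert: (p) stays prime with e=1, f=2, g=1.
Therefore p is inert.

inert


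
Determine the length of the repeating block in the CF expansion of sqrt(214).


Run the CF algorithm for sqrt(214).
a_0 = floor(sqrt(214)) = 14; set m_0=0, q_0=1.
Recurrence: m' = q*a - m,  q' = (d - m'^2)/q,  a' = floor((a_0 + m')/q').
  step 1: m=14, q=18, a=1
  step 2: m=4, q=11, a=1
  step 3: m=7, q=15, a=1
  step 4: m=8, q=10, a=2
  step 5: m=12, q=7, a=3
  step 6: m=9, q=19, a=1
  step 7: m=10, q=6, a=4
  step 8: m=14, q=3, a=9
  step 9: m=13, q=15, a=1
  step 10: m=2, q=14, a=1
  step 11: m=12, q=5, a=5
  step 12: m=13, q=9, a=3
  step 13: m=14, q=2, a=14
  step 14: m=14, q=9, a=3
  step 15: m=13, q=5, a=5
  step 16: m=12, q=14, a=1
  step 17: m=2, q=15, a=1
  step 18: m=13, q=3, a=9
  step 19: m=14, q=6, a=4
  step 20: m=10, q=19, a=1
  step 21: m=9, q=7, a=3
  step 22: m=12, q=10, a=2
  step 23: m=8, q=15, a=1
  step 24: m=7, q=11, a=1
  step 25: m=4, q=18, a=1
  step 26: m=14, q=1, a=28
a_26 = 2*a_0 = 28, so the period closes here.
sqrt(214) = [14; 1, 1, 1, 2, 3, 1, 4, 9, 1, 1, 5, 3, 14, 3, 5, 1, 1, 9, 4, 1, 3, 2, 1, 1, 1, 28]
Period length = 26

26


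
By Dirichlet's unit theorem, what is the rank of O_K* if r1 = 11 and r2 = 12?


By Dirichlet's unit theorem:
rank = r1 + r2 - 1
= 11 + 12 - 1
= 22

22


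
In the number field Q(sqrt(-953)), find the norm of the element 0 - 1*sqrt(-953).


N(a + b*sqrt(d)) = a^2 - d*b^2
= (0)^2 - (-953)*(-1)^2
= 0 + 953
= 953

953


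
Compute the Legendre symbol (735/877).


p = 877 is prime, so compute (735/877) with the reciprocity algorithm (Jacobi-symbol steps: pull out 2s via (2/n), flip via reciprocity, reduce):
  reciprocity: (735/877) -> +(877/735)
  reduce: (142/735)
  pull out 2: (2/735) = +1  (since 735 mod 8 = 7)
  reciprocity: (71/735) -> -(735/71)
  reduce: (25/71)
  reciprocity: (25/71) -> +(71/25)
  reduce: (21/25)
  reciprocity: (21/25) -> +(25/21)
  reduce: (4/21)
  pull out 2: (2/21) = -1  (since 21 mod 8 = 5)
  pull out 2: (2/21) = -1  (since 21 mod 8 = 5)
  (1/21) = 1
Product of signs = -1
(735/877) = -1

-1


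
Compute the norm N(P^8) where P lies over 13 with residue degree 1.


N(P^a) = p^(a*f)
= 13^(8*1)
= 13^8
= 815730721

815730721


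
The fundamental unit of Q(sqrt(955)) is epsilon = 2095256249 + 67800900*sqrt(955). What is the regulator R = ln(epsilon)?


epsilon = 2095256249 + 67800900*sqrt(955)
= 4.1905e+09
R = ln(4.1905e+09)
= 22.1561

22.1561


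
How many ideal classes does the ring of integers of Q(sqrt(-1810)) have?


K = Q(sqrt(-1810)). d mod 4 = 2, so D = disc(K) = 4d = -7240
h(K) equals the number of primitive reduced positive-definite forms (a, b, c) = a*x^2 + b*x*y + c*y^2 with b^2 - 4ac = D,
where reduced means |b| <= a <= c, with b >= 0 whenever |b| = a or a = c, and primitive means gcd(a, b, c) = 1.
Reduced forces 3a^2 <= |D| = 7240, so 1 <= a <= 49; b must have the parity of D, and c = (b^2 - D)/(4a) must be an integer >= a.
Enumerate a = 1..49, b in [-a, a]:
  a=1: (1, 0, 1810)  [1]
  a=2: (2, 0, 905)  [1]
  a=3..4: none
  a=5: (5, 0, 362)  [1]
  a=6..9: none
  a=10: (10, 0, 181)  [1]
  a=11: (11, -8, 166), (11, 8, 166)  [2]
  a=12: none
  a=13: (13, -12, 142), (13, 12, 142)  [2]
  a=14..16: none
  a=17: (17, -6, 107), (17, 6, 107)  [2]
  a=18..21: none
  a=22: (22, -8, 83), (22, 8, 83)  [2]
  a=23..25: none
  a=26: (26, -12, 71), (26, 12, 71)  [2]
  a=27..30: none
  a=31: (31, -18, 61), (31, 18, 61)  [2]
  a=32..33: none
  a=34: (34, -28, 59), (34, 28, 59)  [2]
  a=35..36: none
  a=37: (37, -30, 55), (37, 30, 55)  [2]
  a=38..49: none
Total reduced forms: 1 + 1 + 1 + 1 + 2 + 2 + 2 + 2 + 2 + 2 + 2 + 2 = 20
h = 20

20
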